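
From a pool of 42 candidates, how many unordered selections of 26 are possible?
C(42,26) = 42!/(26!×16!) = 166509721602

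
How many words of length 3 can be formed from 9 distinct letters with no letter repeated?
P(9,3) = 9!/(9-3)! = 504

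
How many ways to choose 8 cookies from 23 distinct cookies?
C(23,8) = 23!/(8!×15!) = 490314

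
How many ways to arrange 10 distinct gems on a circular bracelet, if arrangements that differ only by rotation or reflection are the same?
(10-1)!/2 = 362880/2 = 181440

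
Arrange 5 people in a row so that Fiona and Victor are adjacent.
Treat as block: (5-1)! × 2! = 24 × 2 = 48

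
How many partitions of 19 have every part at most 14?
Let r_j(i) = number of partitions of i into parts ≤ j, for i = 0..19. r_1(i) = 1 for all i; r_j(i) = r_{j-1}(i) + r_j(i-j). Rows j = 2..14: ≤2: 1 1 2 2 3 3 4 4 5 5 6 6 7 7 8 8 9 9 10 10; ≤3: 1 1 2 3 4 5 7 8 10 12 14 16 19 21 24 27 30 33 37 40; ≤4: 1 1 2 3 5 6 9 11 15 18 23 27 34 39 47 54 64 72 84 94; ≤5: 1 1 2 3 5 7 10 13 18 23 30 37 47 57 70 84 101 119 141 164; ≤6: 1 1 2 3 5 7 11 14 20 26 35 44 58 71 90 110 136 163 199 235; ≤7: 1 1 2 3 5 7 11 15 21 28 38 49 65 82 105 131 164 201 248 300; ≤8: 1 1 2 3 5 7 11 15 22 29 40 52 70 89 116 146 186 230 288 352; ≤9: 1 1 2 3 5 7 11 15 22 30 41 54 73 94 123 157 201 252 318 393; ≤10: 1 1 2 3 5 7 11 15 22 30 42 55 75 97 128 164 212 267 340 423; ≤11: 1 1 2 3 5 7 11 15 22 30 42 56 76 99 131 169 219 278 355 445; ≤12: 1 1 2 3 5 7 11 15 22 30 42 56 77 100 133 172 224 285 366 460; ≤13: 1 1 2 3 5 7 11 15 22 30 42 56 77 101 134 174 227 290 373 471; ≤14: 1 1 2 3 5 7 11 15 22 30 42 56 77 101 135 175 229 293 378 478. r_14(19) = 478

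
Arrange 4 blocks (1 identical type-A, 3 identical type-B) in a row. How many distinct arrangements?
4! / (1! × 3!) = 4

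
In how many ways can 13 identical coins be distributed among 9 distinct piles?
C(13+9-1, 9-1) = C(21, 8) = 203490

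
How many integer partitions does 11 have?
Pentagonal recurrence p(n) = p(n-1) + p(n-2) - p(n-5) - p(n-7) + p(n-12) + p(n-15) - ... gives p(0..10) = 1, 1, 2, 3, 5, 7, 11, 15, 22, 30, 42. p(11) = p(10) + p(9) - p(6) - p(4) = 42 + 30 - 11 - 5 = 56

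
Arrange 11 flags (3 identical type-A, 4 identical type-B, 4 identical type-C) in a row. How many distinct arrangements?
11! / (3! × 4! × 4!) = 11550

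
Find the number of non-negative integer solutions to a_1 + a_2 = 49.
C(49+2-1, 2-1) = C(50, 1) = 50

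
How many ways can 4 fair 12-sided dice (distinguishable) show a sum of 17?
Coefficient of x^17 in (x + x² + ... + x^12)^4. By inclusion-exclusion on dice exceeding 12: Σ_j (-1)^j C(4,j)·C(17-1-12j, 3) = C(4,0)·C(16,3) - C(4,1)·C(4,3) = 1·560 - 4·4 = 544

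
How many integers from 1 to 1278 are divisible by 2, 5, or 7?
⌊1278/2⌋+⌊1278/5⌋+⌊1278/7⌋ - ⌊1278/10⌋-⌊1278/14⌋-⌊1278/35⌋ + ⌊1278/70⌋ = 639+255+182 - 127-91-36 + 18 = 840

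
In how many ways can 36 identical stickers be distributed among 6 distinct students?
C(36+6-1, 6-1) = C(41, 5) = 749398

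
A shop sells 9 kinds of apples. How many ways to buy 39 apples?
C(39+9-1, 9-1) = C(47, 8) = 314457495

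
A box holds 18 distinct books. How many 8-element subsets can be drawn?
C(18,8) = 18!/(8!×10!) = 43758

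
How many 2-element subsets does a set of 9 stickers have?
C(9,2) = 9!/(2!×7!) = 36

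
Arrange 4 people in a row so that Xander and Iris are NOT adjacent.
Total - adjacent = 4! - (4-1)!×2 = 24 - 12 = 12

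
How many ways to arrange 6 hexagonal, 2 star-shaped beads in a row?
8! / (6! × 2!) = 28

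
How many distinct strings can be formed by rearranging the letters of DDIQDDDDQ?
9! / (1! × 6! × 2!) = 252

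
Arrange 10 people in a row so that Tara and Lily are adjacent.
Treat as block: (10-1)! × 2! = 362880 × 2 = 725760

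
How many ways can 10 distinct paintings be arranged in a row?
10! = 3628800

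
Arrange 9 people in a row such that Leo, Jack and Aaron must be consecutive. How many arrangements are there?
Treat the 3 as one block: (9-3+1)! × 3! = 5040 × 6 = 30240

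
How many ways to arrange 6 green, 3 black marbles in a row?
9! / (6! × 3!) = 84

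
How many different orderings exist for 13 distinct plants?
13! = 6227020800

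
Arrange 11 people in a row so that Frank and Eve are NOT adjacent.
Total - adjacent = 11! - (11-1)!×2 = 39916800 - 7257600 = 32659200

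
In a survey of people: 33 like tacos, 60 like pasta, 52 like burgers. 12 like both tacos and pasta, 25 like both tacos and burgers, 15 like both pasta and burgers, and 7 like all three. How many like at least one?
|A∪B∪C| = 33+60+52-12-25-15+7 = 100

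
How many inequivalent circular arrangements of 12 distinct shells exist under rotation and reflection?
(12-1)!/2 = 39916800/2 = 19958400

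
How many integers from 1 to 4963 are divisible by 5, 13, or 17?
⌊4963/5⌋+⌊4963/13⌋+⌊4963/17⌋ - ⌊4963/65⌋-⌊4963/85⌋-⌊4963/221⌋ + ⌊4963/1105⌋ = 992+381+291 - 76-58-22 + 4 = 1512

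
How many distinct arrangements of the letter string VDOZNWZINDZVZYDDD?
17! / (2! × 1! × 1! × 5! × 2! × 1! × 4! × 1!) = 30875644800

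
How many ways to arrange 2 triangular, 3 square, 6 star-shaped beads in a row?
11! / (2! × 3! × 6!) = 4620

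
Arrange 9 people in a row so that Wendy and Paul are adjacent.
Treat as block: (9-1)! × 2! = 40320 × 2 = 80640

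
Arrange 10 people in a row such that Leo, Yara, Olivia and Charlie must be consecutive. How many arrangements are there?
Treat the 4 as one block: (10-4+1)! × 4! = 5040 × 24 = 120960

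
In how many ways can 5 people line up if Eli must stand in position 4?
Fix one position: (5-1)! = 24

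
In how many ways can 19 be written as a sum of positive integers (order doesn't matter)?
Pentagonal recurrence p(n) = p(n-1) + p(n-2) - p(n-5) - p(n-7) + p(n-12) + p(n-15) - ... gives p(0..18) = 1, 1, 2, 3, 5, 7, 11, 15, 22, 30, 42, 56, 77, 101, 135, 176, 231, 297, 385. p(19) = p(18) + p(17) - p(14) - p(12) + p(7) + p(4) = 385 + 297 - 135 - 77 + 15 + 5 = 490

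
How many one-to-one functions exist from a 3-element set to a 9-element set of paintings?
P(9,3) = 9!/(9-3)! = 504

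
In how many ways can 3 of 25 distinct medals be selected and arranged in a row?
P(25,3) = 25!/(25-3)! = 13800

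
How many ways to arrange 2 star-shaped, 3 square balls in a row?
5! / (2! × 3!) = 10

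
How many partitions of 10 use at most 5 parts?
By conjugation, equals partitions of 10 into parts ≤ 5. Let r_j(i) = number of partitions of i into parts ≤ j, for i = 0..10. r_1(i) = 1 for all i; r_j(i) = r_{j-1}(i) + r_j(i-j). Rows j = 2..5: ≤2: 1 1 2 2 3 3 4 4 5 5 6; ≤3: 1 1 2 3 4 5 7 8 10 12 14; ≤4: 1 1 2 3 5 6 9 11 15 18 23; ≤5: 1 1 2 3 5 7 10 13 18 23 30. r_5(10) = 30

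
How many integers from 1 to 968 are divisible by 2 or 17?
⌊968/2⌋ + ⌊968/17⌋ - ⌊968/34⌋ = 484 + 56 - 28 = 512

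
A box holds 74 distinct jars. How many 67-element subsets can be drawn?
C(74,67) = 74!/(67!×7!) = 1799579064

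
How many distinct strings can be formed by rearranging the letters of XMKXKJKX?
8! / (1! × 3! × 3! × 1!) = 1120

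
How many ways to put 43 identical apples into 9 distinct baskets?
C(43+9-1, 9-1) = C(51, 8) = 636763050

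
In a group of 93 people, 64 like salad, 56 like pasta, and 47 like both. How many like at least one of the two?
|A∪B| = |A| + |B| - |A∩B| = 64 + 56 - 47 = 73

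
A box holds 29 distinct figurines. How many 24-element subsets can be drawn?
C(29,24) = 29!/(24!×5!) = 118755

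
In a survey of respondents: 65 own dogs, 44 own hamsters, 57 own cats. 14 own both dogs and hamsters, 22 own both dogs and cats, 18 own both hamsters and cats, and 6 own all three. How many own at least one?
|A∪B∪C| = 65+44+57-14-22-18+6 = 118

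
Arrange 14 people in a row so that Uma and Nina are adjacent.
Treat as block: (14-1)! × 2! = 6227020800 × 2 = 12454041600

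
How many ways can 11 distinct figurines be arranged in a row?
11! = 39916800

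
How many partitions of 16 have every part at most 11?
Let r_j(i) = number of partitions of i into parts ≤ j, for i = 0..16. r_1(i) = 1 for all i; r_j(i) = r_{j-1}(i) + r_j(i-j). Rows j = 2..11: ≤2: 1 1 2 2 3 3 4 4 5 5 6 6 7 7 8 8 9; ≤3: 1 1 2 3 4 5 7 8 10 12 14 16 19 21 24 27 30; ≤4: 1 1 2 3 5 6 9 11 15 18 23 27 34 39 47 54 64; ≤5: 1 1 2 3 5 7 10 13 18 23 30 37 47 57 70 84 101; ≤6: 1 1 2 3 5 7 11 14 20 26 35 44 58 71 90 110 136; ≤7: 1 1 2 3 5 7 11 15 21 28 38 49 65 82 105 131 164; ≤8: 1 1 2 3 5 7 11 15 22 29 40 52 70 89 116 146 186; ≤9: 1 1 2 3 5 7 11 15 22 30 41 54 73 94 123 157 201; ≤10: 1 1 2 3 5 7 11 15 22 30 42 55 75 97 128 164 212; ≤11: 1 1 2 3 5 7 11 15 22 30 42 56 76 99 131 169 219. r_11(16) = 219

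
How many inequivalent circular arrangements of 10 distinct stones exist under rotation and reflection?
(10-1)!/2 = 362880/2 = 181440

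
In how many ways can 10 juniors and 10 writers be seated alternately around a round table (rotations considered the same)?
Fix one of the juniors: (10-1)! ways for the remaining juniors, × 10! ways for the writers = 362880 × 3628800 = 1316818944000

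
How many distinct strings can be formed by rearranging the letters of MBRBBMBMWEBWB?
13! / (1! × 1! × 2! × 6! × 3!) = 720720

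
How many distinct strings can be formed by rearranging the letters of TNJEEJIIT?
9! / (2! × 2! × 1! × 2! × 2!) = 22680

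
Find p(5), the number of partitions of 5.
Pentagonal recurrence p(n) = p(n-1) + p(n-2) - p(n-5) - p(n-7) + p(n-12) + p(n-15) - ... gives p(0..4) = 1, 1, 2, 3, 5. p(5) = p(4) + p(3) - p(0) = 5 + 3 - 1 = 7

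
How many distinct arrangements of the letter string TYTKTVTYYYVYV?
13! / (4! × 5! × 3! × 1!) = 360360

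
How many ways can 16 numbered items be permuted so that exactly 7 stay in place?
Choose the 7 fixed points C(16,7) = 11440, derange the rest: !9 = Σ_{j=0}^{9} (-1)^j·9!/j! = 362880 - 362880 + 181440 - 60480 + 15120 - 3024 + 504 - 72 + 9 - 1 = 133496. Product = 11440 × 133496 = 1527194240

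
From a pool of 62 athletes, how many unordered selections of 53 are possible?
C(62,53) = 62!/(53!×9!) = 20286591270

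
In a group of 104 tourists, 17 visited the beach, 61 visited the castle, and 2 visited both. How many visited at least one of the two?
|A∪B| = |A| + |B| - |A∩B| = 17 + 61 - 2 = 76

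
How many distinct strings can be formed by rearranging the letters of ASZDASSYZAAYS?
13! / (1! × 2! × 4! × 4! × 2!) = 2702700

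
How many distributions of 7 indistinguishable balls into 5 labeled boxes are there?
C(7+5-1, 5-1) = C(11, 4) = 330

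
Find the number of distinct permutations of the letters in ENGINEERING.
11! / (3! × 3! × 2! × 2! × 1!) = 277200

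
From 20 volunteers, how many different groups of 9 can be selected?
C(20,9) = 20!/(9!×11!) = 167960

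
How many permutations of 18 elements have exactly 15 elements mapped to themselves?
Choose the 15 fixed points C(18,15) = 816, derange the rest: !3 = Σ_{j=0}^{3} (-1)^j·3!/j! = 6 - 6 + 3 - 1 = 2. Product = 816 × 2 = 1632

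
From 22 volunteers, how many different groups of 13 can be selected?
C(22,13) = 22!/(13!×9!) = 497420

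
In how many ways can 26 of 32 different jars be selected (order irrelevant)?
C(32,26) = 32!/(26!×6!) = 906192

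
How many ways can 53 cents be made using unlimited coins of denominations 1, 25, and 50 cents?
Coefficient of x^53 in 1/(1-x^1) · 1/(1-x^25) · 1/(1-x^50). Case on j = number of 50-cent coins (j = 0..1); remainder r = 53 - 50j is made from {1,25} in ⌊r/25⌋+1 ways. r = 53, 3 → 3 + 1 = 4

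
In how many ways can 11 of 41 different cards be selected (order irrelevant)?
C(41,11) = 41!/(11!×30!) = 3159461968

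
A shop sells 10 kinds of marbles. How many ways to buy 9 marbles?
C(9+10-1, 10-1) = C(18, 9) = 48620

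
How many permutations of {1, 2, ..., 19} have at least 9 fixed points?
Exactly j fixed points: C(19,j)·!(19-j); sum over j ≥ 9 (derangement numbers via !m = (m-1)·(!(m-1) + !(m-2)): !0..!10 = 1, 0, 1, 2, 9, 44, 265, 1854, 14833, 133496, 1334961). Σ_{j=9}^{19} C(19,j)·!(19-j) = C(19,9)·!10 + C(19,10)·!9 + C(19,11)·!8 + C(19,12)·!7 + C(19,13)·!6 + C(19,14)·!5 + C(19,15)·!4 + C(19,16)·!3 + C(19,17)·!2 + C(19,18)·!1 + C(19,19)·!0 = 92378·1334961 + 92378·133496 + 75582·14833 + 50388·1854 + 27132·265 + 11628·44 + 3876·9 + 969·2 + 171·1 + 19·0 + 1·1 = 136875386510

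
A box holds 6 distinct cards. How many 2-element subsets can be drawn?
C(6,2) = 6!/(2!×4!) = 15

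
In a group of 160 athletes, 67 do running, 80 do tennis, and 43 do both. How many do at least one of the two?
|A∪B| = |A| + |B| - |A∩B| = 67 + 80 - 43 = 104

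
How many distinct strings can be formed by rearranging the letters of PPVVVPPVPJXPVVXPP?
17! / (6! × 1! × 2! × 8!) = 6126120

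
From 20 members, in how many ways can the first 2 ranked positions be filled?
P(20,2) = 20!/(20-2)! = 380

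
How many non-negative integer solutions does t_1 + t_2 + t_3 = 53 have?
C(53+3-1, 3-1) = C(55, 2) = 1485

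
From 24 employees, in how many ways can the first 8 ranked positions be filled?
P(24,8) = 24!/(24-8)! = 29654190720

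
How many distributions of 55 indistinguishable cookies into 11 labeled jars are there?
C(55+11-1, 11-1) = C(65, 10) = 179013799328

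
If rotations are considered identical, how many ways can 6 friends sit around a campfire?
Circular: fix one position, arrange the rest. (6-1)! = 120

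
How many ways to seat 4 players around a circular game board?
Circular: fix one position, arrange the rest. (4-1)! = 6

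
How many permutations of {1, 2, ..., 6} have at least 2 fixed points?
Exactly j fixed points: C(6,j)·!(6-j); sum over j ≥ 2 (derangement numbers via !m = (m-1)·(!(m-1) + !(m-2)): !0..!4 = 1, 0, 1, 2, 9). Σ_{j=2}^{6} C(6,j)·!(6-j) = C(6,2)·!4 + C(6,3)·!3 + C(6,4)·!2 + C(6,5)·!1 + C(6,6)·!0 = 15·9 + 20·2 + 15·1 + 6·0 + 1·1 = 191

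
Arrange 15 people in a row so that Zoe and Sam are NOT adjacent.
Total - adjacent = 15! - (15-1)!×2 = 1307674368000 - 174356582400 = 1133317785600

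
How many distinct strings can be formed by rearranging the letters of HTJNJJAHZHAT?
12! / (2! × 3! × 1! × 1! × 2! × 3!) = 3326400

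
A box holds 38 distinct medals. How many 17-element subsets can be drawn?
C(38,17) = 38!/(17!×21!) = 28781143380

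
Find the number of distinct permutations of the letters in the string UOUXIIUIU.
9! / (1! × 4! × 3! × 1!) = 2520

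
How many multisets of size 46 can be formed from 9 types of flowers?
C(46+9-1, 9-1) = C(54, 8) = 1040465790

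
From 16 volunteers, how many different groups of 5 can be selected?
C(16,5) = 16!/(5!×11!) = 4368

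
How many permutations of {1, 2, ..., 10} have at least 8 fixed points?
Exactly j fixed points: C(10,j)·!(10-j); sum over j ≥ 8 (derangement numbers via !m = (m-1)·(!(m-1) + !(m-2)): !0..!2 = 1, 0, 1). Σ_{j=8}^{10} C(10,j)·!(10-j) = C(10,8)·!2 + C(10,9)·!1 + C(10,10)·!0 = 45·1 + 10·0 + 1·1 = 46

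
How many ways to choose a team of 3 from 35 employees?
C(35,3) = 35!/(3!×32!) = 6545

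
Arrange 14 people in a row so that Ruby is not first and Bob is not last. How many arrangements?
By inclusion-exclusion: 14! - 2×(14-1)! + (14-2)! = 87178291200 - 12454041600 + 479001600 = 75203251200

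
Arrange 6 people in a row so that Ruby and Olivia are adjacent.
Treat as block: (6-1)! × 2! = 120 × 2 = 240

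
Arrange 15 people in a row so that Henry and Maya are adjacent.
Treat as block: (15-1)! × 2! = 87178291200 × 2 = 174356582400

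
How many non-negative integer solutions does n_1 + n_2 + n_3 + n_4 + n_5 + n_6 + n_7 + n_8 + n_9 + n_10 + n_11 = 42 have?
C(42+11-1, 11-1) = C(52, 10) = 15820024220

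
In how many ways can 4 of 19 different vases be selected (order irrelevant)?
C(19,4) = 19!/(4!×15!) = 3876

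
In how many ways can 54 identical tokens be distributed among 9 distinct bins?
C(54+9-1, 9-1) = C(62, 8) = 3381098545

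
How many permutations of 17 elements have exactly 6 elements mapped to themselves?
Choose the 6 fixed points C(17,6) = 12376, derange the rest: !11 = Σ_{j=0}^{11} (-1)^j·11!/j! = 39916800 - 39916800 + 19958400 - 6652800 + 1663200 - 332640 + 55440 - 7920 + 990 - 110 + 11 - 1 = 14684570. Product = 12376 × 14684570 = 181736238320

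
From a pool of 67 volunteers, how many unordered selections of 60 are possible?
C(67,60) = 67!/(60!×7!) = 869648208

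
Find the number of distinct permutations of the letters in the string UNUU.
4! / (3! × 1!) = 4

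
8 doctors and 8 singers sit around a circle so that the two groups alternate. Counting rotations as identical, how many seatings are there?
Fix one of the doctors: (8-1)! ways for the remaining doctors, × 8! ways for the singers = 5040 × 40320 = 203212800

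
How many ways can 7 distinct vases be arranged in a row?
7! = 5040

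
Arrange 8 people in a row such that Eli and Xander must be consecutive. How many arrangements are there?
Treat the 2 as one block: (8-2+1)! × 2! = 5040 × 2 = 10080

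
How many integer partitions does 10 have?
Pentagonal recurrence p(n) = p(n-1) + p(n-2) - p(n-5) - p(n-7) + p(n-12) + p(n-15) - ... gives p(0..9) = 1, 1, 2, 3, 5, 7, 11, 15, 22, 30. p(10) = p(9) + p(8) - p(5) - p(3) = 30 + 22 - 7 - 3 = 42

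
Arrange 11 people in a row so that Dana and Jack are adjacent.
Treat as block: (11-1)! × 2! = 3628800 × 2 = 7257600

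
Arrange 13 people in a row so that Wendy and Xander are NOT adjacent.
Total - adjacent = 13! - (13-1)!×2 = 6227020800 - 958003200 = 5269017600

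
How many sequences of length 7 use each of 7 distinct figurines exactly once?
7! = 5040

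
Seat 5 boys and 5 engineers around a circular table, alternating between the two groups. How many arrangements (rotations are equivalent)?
Fix one of the boys: (5-1)! ways for the remaining boys, × 5! ways for the engineers = 24 × 120 = 2880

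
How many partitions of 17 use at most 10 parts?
By conjugation, equals partitions of 17 into parts ≤ 10. Let r_j(i) = number of partitions of i into parts ≤ j, for i = 0..17. r_1(i) = 1 for all i; r_j(i) = r_{j-1}(i) + r_j(i-j). Rows j = 2..10: ≤2: 1 1 2 2 3 3 4 4 5 5 6 6 7 7 8 8 9 9; ≤3: 1 1 2 3 4 5 7 8 10 12 14 16 19 21 24 27 30 33; ≤4: 1 1 2 3 5 6 9 11 15 18 23 27 34 39 47 54 64 72; ≤5: 1 1 2 3 5 7 10 13 18 23 30 37 47 57 70 84 101 119; ≤6: 1 1 2 3 5 7 11 14 20 26 35 44 58 71 90 110 136 163; ≤7: 1 1 2 3 5 7 11 15 21 28 38 49 65 82 105 131 164 201; ≤8: 1 1 2 3 5 7 11 15 22 29 40 52 70 89 116 146 186 230; ≤9: 1 1 2 3 5 7 11 15 22 30 41 54 73 94 123 157 201 252; ≤10: 1 1 2 3 5 7 11 15 22 30 42 55 75 97 128 164 212 267. r_10(17) = 267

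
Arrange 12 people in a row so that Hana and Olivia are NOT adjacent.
Total - adjacent = 12! - (12-1)!×2 = 479001600 - 79833600 = 399168000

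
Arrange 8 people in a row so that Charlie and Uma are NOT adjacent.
Total - adjacent = 8! - (8-1)!×2 = 40320 - 10080 = 30240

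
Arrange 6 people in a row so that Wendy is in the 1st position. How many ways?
Fix one position: (6-1)! = 120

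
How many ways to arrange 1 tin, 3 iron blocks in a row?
4! / (1! × 3!) = 4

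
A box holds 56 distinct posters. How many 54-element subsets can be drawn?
C(56,54) = 56!/(54!×2!) = 1540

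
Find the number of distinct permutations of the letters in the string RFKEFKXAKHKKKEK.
15! / (2! × 1! × 1! × 1! × 2! × 1! × 7!) = 64864800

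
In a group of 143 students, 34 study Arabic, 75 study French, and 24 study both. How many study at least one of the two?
|A∪B| = |A| + |B| - |A∩B| = 34 + 75 - 24 = 85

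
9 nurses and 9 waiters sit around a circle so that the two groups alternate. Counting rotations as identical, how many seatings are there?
Fix one of the nurses: (9-1)! ways for the remaining nurses, × 9! ways for the waiters = 40320 × 362880 = 14631321600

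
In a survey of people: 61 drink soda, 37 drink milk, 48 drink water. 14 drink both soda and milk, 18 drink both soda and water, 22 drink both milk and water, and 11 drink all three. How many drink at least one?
|A∪B∪C| = 61+37+48-14-18-22+11 = 103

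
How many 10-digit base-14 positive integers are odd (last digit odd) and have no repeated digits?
Last∈{1,3,5,7,9,11,13}. Last=0: 0. Last nonzero: 7×12×P(12,8) = 1676505600. Total = 1676505600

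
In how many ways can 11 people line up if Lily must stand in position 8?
Fix one position: (11-1)! = 3628800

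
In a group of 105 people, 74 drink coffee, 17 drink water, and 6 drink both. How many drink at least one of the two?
|A∪B| = |A| + |B| - |A∩B| = 74 + 17 - 6 = 85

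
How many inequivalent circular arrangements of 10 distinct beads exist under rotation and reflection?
(10-1)!/2 = 362880/2 = 181440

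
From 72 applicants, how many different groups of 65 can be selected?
C(72,65) = 72!/(65!×7!) = 1473109704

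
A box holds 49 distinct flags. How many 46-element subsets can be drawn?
C(49,46) = 49!/(46!×3!) = 18424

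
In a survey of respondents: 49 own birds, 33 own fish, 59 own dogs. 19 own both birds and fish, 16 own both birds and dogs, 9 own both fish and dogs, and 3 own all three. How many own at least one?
|A∪B∪C| = 49+33+59-19-16-9+3 = 100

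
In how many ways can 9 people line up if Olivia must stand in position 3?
Fix one position: (9-1)! = 40320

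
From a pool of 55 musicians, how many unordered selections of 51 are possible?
C(55,51) = 55!/(51!×4!) = 341055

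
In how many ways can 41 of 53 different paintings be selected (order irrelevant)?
C(53,41) = 53!/(41!×12!) = 266783135710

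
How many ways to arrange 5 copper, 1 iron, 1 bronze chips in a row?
7! / (5! × 1! × 1!) = 42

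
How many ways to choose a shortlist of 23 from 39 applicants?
C(39,23) = 39!/(23!×16!) = 37711260990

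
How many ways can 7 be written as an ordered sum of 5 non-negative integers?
C(7+5-1, 5-1) = C(11, 4) = 330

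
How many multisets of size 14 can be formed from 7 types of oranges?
C(14+7-1, 7-1) = C(20, 6) = 38760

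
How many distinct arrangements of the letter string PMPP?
4! / (1! × 3!) = 4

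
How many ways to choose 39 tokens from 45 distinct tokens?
C(45,39) = 45!/(39!×6!) = 8145060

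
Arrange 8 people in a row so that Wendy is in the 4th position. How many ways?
Fix one position: (8-1)! = 5040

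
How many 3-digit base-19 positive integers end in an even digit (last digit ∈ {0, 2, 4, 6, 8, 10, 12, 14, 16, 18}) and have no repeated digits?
Last∈{0,2,4,6,8,10,12,14,16,18}. Last=0: 306. Last nonzero: 9×17×P(17,1) = 2601. Total = 2907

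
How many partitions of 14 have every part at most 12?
Let r_j(i) = number of partitions of i into parts ≤ j, for i = 0..14. r_1(i) = 1 for all i; r_j(i) = r_{j-1}(i) + r_j(i-j). Rows j = 2..12: ≤2: 1 1 2 2 3 3 4 4 5 5 6 6 7 7 8; ≤3: 1 1 2 3 4 5 7 8 10 12 14 16 19 21 24; ≤4: 1 1 2 3 5 6 9 11 15 18 23 27 34 39 47; ≤5: 1 1 2 3 5 7 10 13 18 23 30 37 47 57 70; ≤6: 1 1 2 3 5 7 11 14 20 26 35 44 58 71 90; ≤7: 1 1 2 3 5 7 11 15 21 28 38 49 65 82 105; ≤8: 1 1 2 3 5 7 11 15 22 29 40 52 70 89 116; ≤9: 1 1 2 3 5 7 11 15 22 30 41 54 73 94 123; ≤10: 1 1 2 3 5 7 11 15 22 30 42 55 75 97 128; ≤11: 1 1 2 3 5 7 11 15 22 30 42 56 76 99 131; ≤12: 1 1 2 3 5 7 11 15 22 30 42 56 77 100 133. r_12(14) = 133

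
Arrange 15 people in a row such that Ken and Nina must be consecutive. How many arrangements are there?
Treat the 2 as one block: (15-2+1)! × 2! = 87178291200 × 2 = 174356582400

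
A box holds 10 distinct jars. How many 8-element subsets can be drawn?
C(10,8) = 10!/(8!×2!) = 45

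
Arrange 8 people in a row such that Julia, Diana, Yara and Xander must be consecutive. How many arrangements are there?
Treat the 4 as one block: (8-4+1)! × 4! = 120 × 24 = 2880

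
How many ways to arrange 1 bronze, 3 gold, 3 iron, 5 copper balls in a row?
12! / (1! × 3! × 3! × 5!) = 110880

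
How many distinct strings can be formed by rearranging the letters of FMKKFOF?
7! / (3! × 2! × 1! × 1!) = 420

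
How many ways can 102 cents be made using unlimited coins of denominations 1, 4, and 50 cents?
Coefficient of x^102 in 1/(1-x^1) · 1/(1-x^4) · 1/(1-x^50). Case on j = number of 50-cent coins (j = 0..2); remainder r = 102 - 50j is made from {1,4} in ⌊r/4⌋+1 ways. r = 102, 52, 2 → 26 + 14 + 1 = 41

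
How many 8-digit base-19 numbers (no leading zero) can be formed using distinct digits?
First digit: 18 choices (nonzero). Then descending: 18 × 18 × 17 × 16 × 15 × 14 × 13 × 12 = 2887073280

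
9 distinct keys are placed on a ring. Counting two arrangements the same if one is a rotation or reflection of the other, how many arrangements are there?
(9-1)!/2 = 40320/2 = 20160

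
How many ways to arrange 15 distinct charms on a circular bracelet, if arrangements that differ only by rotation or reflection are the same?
(15-1)!/2 = 87178291200/2 = 43589145600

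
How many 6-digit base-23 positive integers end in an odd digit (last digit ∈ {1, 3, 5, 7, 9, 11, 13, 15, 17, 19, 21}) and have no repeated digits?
Last∈{1,3,5,7,9,11,13,15,17,19,21}. Last=0: 0. Last nonzero: 11×21×P(21,4) = 33180840. Total = 33180840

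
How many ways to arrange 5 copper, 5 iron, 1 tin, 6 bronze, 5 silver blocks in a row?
22! / (5! × 5! × 1! × 6! × 5!) = 903421366848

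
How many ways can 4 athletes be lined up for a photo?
4! = 24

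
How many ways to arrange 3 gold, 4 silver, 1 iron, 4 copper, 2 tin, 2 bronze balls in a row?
16! / (3! × 4! × 1! × 4! × 2! × 2!) = 1513512000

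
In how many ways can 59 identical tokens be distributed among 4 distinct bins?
C(59+4-1, 4-1) = C(62, 3) = 37820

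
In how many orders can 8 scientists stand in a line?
8! = 40320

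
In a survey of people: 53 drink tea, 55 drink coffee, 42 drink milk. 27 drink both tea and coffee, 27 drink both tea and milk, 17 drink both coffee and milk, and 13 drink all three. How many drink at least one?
|A∪B∪C| = 53+55+42-27-27-17+13 = 92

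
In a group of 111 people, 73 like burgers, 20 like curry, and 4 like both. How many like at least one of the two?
|A∪B| = |A| + |B| - |A∩B| = 73 + 20 - 4 = 89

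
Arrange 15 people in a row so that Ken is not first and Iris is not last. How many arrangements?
By inclusion-exclusion: 15! - 2×(15-1)! + (15-2)! = 1307674368000 - 174356582400 + 6227020800 = 1139544806400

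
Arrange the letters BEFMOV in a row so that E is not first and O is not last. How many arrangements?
By inclusion-exclusion: 6! - 2×(6-1)! + (6-2)! = 720 - 240 + 24 = 504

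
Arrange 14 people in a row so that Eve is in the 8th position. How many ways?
Fix one position: (14-1)! = 6227020800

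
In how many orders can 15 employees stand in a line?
15! = 1307674368000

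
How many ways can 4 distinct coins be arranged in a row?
4! = 24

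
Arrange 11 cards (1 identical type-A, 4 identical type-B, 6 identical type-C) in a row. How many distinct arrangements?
11! / (1! × 4! × 6!) = 2310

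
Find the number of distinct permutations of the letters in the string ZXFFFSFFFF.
10! / (1! × 7! × 1! × 1!) = 720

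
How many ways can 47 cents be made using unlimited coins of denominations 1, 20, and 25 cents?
Coefficient of x^47 in 1/(1-x^1) · 1/(1-x^20) · 1/(1-x^25). Case on j = number of 25-cent coins (j = 0..1); remainder r = 47 - 25j is made from {1,20} in ⌊r/20⌋+1 ways. r = 47, 22 → 3 + 2 = 5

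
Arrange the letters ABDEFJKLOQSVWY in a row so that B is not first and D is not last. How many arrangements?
By inclusion-exclusion: 14! - 2×(14-1)! + (14-2)! = 87178291200 - 12454041600 + 479001600 = 75203251200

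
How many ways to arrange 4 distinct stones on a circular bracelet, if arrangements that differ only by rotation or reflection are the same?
(4-1)!/2 = 6/2 = 3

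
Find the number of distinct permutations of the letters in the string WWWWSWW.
7! / (6! × 1!) = 7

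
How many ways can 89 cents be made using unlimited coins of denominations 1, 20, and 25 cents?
Coefficient of x^89 in 1/(1-x^1) · 1/(1-x^20) · 1/(1-x^25). Case on j = number of 25-cent coins (j = 0..3); remainder r = 89 - 25j is made from {1,20} in ⌊r/20⌋+1 ways. r = 89, 64, 39, 14 → 5 + 4 + 2 + 1 = 12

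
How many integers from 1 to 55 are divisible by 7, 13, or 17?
⌊55/7⌋+⌊55/13⌋+⌊55/17⌋ - ⌊55/91⌋-⌊55/119⌋-⌊55/221⌋ + ⌊55/1547⌋ = 7+4+3 - 0-0-0 + 0 = 14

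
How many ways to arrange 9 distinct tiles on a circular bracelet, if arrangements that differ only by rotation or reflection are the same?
(9-1)!/2 = 40320/2 = 20160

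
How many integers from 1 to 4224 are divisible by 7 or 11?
⌊4224/7⌋ + ⌊4224/11⌋ - ⌊4224/77⌋ = 603 + 384 - 54 = 933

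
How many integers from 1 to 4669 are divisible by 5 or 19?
⌊4669/5⌋ + ⌊4669/19⌋ - ⌊4669/95⌋ = 933 + 245 - 49 = 1129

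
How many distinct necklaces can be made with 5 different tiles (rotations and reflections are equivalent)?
(5-1)!/2 = 24/2 = 12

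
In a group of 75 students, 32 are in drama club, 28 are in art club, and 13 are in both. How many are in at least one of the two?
|A∪B| = |A| + |B| - |A∩B| = 32 + 28 - 13 = 47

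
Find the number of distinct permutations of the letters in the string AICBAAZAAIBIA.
13! / (2! × 1! × 3! × 6! × 1!) = 720720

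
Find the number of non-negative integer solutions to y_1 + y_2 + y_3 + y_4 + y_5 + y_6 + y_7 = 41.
C(41+7-1, 7-1) = C(47, 6) = 10737573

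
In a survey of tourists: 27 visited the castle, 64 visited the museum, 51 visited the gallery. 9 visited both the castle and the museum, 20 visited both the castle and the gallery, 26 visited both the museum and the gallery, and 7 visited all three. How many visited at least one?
|A∪B∪C| = 27+64+51-9-20-26+7 = 94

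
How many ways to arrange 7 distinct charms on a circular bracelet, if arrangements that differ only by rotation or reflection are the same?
(7-1)!/2 = 720/2 = 360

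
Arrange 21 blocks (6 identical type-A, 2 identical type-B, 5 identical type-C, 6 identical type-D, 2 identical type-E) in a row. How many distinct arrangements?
21! / (6! × 2! × 5! × 6! × 2!) = 205323037920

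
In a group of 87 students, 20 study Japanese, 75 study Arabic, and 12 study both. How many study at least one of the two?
|A∪B| = |A| + |B| - |A∩B| = 20 + 75 - 12 = 83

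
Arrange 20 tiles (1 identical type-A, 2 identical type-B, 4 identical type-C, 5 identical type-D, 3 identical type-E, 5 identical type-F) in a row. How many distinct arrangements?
20! / (1! × 2! × 4! × 5! × 3! × 5!) = 586637251200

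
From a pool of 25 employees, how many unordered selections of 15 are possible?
C(25,15) = 25!/(15!×10!) = 3268760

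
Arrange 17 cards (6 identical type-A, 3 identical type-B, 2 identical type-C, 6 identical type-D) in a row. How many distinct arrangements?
17! / (6! × 3! × 2! × 6!) = 57177120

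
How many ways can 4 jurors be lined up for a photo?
4! = 24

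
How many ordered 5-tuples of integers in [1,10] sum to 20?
Coefficient of x^20 in (x + x² + ... + x^10)^5. By inclusion-exclusion on dice exceeding 10: Σ_j (-1)^j C(5,j)·C(20-1-10j, 4) = C(5,0)·C(19,4) - C(5,1)·C(9,4) = 1·3876 - 5·126 = 3246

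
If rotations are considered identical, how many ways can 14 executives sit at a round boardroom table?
Circular: fix one position, arrange the rest. (14-1)! = 6227020800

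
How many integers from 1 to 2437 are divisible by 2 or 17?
⌊2437/2⌋ + ⌊2437/17⌋ - ⌊2437/34⌋ = 1218 + 143 - 71 = 1290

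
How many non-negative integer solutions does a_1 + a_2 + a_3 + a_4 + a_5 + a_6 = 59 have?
C(59+6-1, 6-1) = C(64, 5) = 7624512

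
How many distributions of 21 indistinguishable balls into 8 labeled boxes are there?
C(21+8-1, 8-1) = C(28, 7) = 1184040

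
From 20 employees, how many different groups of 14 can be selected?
C(20,14) = 20!/(14!×6!) = 38760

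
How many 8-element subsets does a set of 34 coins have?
C(34,8) = 34!/(8!×26!) = 18156204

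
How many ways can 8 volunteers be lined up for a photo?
8! = 40320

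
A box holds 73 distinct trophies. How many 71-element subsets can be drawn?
C(73,71) = 73!/(71!×2!) = 2628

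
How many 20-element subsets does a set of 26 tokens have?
C(26,20) = 26!/(20!×6!) = 230230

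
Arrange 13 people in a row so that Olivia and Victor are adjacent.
Treat as block: (13-1)! × 2! = 479001600 × 2 = 958003200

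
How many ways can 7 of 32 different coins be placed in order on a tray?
P(32,7) = 32!/(32-7)! = 16963914240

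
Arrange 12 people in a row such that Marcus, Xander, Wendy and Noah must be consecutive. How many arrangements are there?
Treat the 4 as one block: (12-4+1)! × 4! = 362880 × 24 = 8709120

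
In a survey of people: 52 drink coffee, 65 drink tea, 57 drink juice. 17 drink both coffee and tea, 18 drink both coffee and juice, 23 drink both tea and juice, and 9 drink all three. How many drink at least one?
|A∪B∪C| = 52+65+57-17-18-23+9 = 125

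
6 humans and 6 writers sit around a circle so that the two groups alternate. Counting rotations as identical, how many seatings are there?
Fix one of the humans: (6-1)! ways for the remaining humans, × 6! ways for the writers = 120 × 720 = 86400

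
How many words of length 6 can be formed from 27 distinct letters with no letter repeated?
P(27,6) = 27!/(27-6)! = 213127200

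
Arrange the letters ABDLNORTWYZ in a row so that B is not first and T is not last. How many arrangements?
By inclusion-exclusion: 11! - 2×(11-1)! + (11-2)! = 39916800 - 7257600 + 362880 = 33022080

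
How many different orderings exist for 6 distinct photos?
6! = 720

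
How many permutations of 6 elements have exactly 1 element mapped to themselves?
Choose the 1 fixed point C(6,1) = 6, derange the rest: !5 = Σ_{j=0}^{5} (-1)^j·5!/j! = 120 - 120 + 60 - 20 + 5 - 1 = 44. Product = 6 × 44 = 264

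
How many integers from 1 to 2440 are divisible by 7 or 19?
⌊2440/7⌋ + ⌊2440/19⌋ - ⌊2440/133⌋ = 348 + 128 - 18 = 458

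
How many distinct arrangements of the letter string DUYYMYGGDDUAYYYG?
16! / (1! × 3! × 3! × 2! × 6! × 1!) = 403603200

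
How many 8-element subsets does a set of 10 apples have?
C(10,8) = 10!/(8!×2!) = 45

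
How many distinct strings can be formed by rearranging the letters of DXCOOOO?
7! / (1! × 1! × 1! × 4!) = 210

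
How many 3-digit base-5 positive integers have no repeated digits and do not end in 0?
Last digit: 4 nonzero choices. First digit: 3 (nonzero, ≠last). Middle 1: P(3,1) = 3. Total = 36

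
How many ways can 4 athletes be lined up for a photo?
4! = 24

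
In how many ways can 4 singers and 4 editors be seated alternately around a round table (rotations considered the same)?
Fix one of the singers: (4-1)! ways for the remaining singers, × 4! ways for the editors = 6 × 24 = 144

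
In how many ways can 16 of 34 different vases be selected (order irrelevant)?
C(34,16) = 34!/(16!×18!) = 2203961430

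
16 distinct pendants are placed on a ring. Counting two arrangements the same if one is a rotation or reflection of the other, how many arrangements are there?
(16-1)!/2 = 1307674368000/2 = 653837184000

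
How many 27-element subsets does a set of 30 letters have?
C(30,27) = 30!/(27!×3!) = 4060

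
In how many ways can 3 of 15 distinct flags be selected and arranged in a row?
P(15,3) = 15!/(15-3)! = 2730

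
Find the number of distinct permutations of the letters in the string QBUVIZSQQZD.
11! / (2! × 1! × 1! × 1! × 1! × 1! × 3! × 1!) = 3326400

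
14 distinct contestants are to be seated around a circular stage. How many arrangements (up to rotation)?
Circular: fix one position, arrange the rest. (14-1)! = 6227020800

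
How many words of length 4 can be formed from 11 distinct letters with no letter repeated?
P(11,4) = 11!/(11-4)! = 7920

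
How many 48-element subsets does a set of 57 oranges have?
C(57,48) = 57!/(48!×9!) = 8996462475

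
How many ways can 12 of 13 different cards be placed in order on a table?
P(13,12) = 13!/(13-12)! = 6227020800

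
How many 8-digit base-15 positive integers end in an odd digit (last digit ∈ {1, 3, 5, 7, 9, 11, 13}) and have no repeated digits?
Last∈{1,3,5,7,9,11,13}. Last=0: 0. Last nonzero: 7×13×P(13,6) = 112432320. Total = 112432320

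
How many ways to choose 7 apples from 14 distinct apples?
C(14,7) = 14!/(7!×7!) = 3432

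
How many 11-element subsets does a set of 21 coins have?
C(21,11) = 21!/(11!×10!) = 352716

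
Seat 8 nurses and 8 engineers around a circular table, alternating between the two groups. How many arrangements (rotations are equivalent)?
Fix one of the nurses: (8-1)! ways for the remaining nurses, × 8! ways for the engineers = 5040 × 40320 = 203212800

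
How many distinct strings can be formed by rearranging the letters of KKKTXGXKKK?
10! / (2! × 6! × 1! × 1!) = 2520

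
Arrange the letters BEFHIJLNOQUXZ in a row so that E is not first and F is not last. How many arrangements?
By inclusion-exclusion: 13! - 2×(13-1)! + (13-2)! = 6227020800 - 958003200 + 39916800 = 5308934400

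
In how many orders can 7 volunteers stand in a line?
7! = 5040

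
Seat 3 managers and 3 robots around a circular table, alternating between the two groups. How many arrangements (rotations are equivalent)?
Fix one of the managers: (3-1)! ways for the remaining managers, × 3! ways for the robots = 2 × 6 = 12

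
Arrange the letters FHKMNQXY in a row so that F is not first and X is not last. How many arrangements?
By inclusion-exclusion: 8! - 2×(8-1)! + (8-2)! = 40320 - 10080 + 720 = 30960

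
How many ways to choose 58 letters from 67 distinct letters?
C(67,58) = 67!/(58!×9!) = 42757703560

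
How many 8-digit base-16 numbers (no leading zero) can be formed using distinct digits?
First digit: 15 choices (nonzero). Then descending: 15 × 15 × 14 × 13 × 12 × 11 × 10 × 9 = 486486000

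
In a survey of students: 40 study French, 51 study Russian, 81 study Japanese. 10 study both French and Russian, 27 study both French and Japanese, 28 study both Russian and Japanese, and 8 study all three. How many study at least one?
|A∪B∪C| = 40+51+81-10-27-28+8 = 115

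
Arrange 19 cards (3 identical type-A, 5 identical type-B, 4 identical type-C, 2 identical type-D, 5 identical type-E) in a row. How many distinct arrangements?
19! / (3! × 5! × 4! × 2! × 5!) = 29331862560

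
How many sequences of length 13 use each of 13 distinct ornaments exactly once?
13! = 6227020800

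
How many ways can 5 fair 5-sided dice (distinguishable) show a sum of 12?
Coefficient of x^12 in (x + x² + ... + x^5)^5. By inclusion-exclusion on dice exceeding 5: Σ_j (-1)^j C(5,j)·C(12-1-5j, 4) = C(5,0)·C(11,4) - C(5,1)·C(6,4) = 1·330 - 5·15 = 255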